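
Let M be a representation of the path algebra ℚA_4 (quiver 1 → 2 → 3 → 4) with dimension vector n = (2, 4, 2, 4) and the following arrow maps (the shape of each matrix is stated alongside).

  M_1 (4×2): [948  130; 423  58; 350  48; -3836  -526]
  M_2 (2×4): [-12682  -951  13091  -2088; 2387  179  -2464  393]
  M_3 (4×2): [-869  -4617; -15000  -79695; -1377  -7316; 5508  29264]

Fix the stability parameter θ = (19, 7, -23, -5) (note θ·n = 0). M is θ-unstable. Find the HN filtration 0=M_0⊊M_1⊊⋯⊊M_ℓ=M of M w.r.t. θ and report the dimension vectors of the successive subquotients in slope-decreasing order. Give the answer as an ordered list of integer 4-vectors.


Interval decomposition of M: I[1,4]^2, I[2,2]^2, I[4,4]^2.
HN type (ℓ=3): μ^(1)=7; μ^(2)=-1/2; μ^(3)=-5

((0, 2, 0, 0); (2, 2, 2, 2); (0, 0, 0, 2))


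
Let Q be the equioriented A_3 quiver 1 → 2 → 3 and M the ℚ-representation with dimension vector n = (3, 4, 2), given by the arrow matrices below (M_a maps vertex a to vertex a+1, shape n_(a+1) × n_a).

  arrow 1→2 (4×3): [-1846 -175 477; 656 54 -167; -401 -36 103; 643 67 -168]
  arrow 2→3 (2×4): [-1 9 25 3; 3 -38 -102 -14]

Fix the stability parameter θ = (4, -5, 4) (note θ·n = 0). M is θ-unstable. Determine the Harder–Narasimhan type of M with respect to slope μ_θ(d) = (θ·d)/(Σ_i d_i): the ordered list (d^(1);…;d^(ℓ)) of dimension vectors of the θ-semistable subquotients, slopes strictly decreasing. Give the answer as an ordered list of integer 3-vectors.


Barcode: M ≅ I[1,2], I[1,3]^2, I[2,2]. HN layers by μ_θ (3 steps, strictly decreasing):
  μ^(1)=4; μ^(2)=-1/2; μ^(3)=-5

((0, 0, 2); (3, 3, 0); (0, 1, 0))


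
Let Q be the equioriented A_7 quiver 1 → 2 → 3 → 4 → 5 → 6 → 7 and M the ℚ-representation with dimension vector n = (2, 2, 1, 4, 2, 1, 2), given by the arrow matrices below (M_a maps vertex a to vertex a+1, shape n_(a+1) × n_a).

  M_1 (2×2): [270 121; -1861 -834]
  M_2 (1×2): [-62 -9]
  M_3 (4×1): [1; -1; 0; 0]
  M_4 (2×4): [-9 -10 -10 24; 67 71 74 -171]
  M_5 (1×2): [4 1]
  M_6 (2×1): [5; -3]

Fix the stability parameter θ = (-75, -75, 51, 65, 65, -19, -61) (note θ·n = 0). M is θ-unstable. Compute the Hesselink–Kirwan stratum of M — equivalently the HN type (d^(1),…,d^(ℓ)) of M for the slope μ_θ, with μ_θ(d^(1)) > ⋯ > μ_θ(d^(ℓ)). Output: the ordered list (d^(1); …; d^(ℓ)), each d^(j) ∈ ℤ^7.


Barcode: M ≅ I[1,2], I[1,5], I[4,4]^2, I[4,7], I[7,7]. HN layers by μ_θ (5 steps, strictly decreasing):
  μ^(1)=65; μ^(2)=51; μ^(3)=25/2; μ^(4)=-61; μ^(5)=-75

((0, 0, 0, 3, 1, 0, 0); (0, 0, 1, 0, 0, 0, 0); (0, 0, 0, 1, 1, 1, 1); (0, 0, 0, 0, 0, 0, 1); (2, 2, 0, 0, 0, 0, 0))


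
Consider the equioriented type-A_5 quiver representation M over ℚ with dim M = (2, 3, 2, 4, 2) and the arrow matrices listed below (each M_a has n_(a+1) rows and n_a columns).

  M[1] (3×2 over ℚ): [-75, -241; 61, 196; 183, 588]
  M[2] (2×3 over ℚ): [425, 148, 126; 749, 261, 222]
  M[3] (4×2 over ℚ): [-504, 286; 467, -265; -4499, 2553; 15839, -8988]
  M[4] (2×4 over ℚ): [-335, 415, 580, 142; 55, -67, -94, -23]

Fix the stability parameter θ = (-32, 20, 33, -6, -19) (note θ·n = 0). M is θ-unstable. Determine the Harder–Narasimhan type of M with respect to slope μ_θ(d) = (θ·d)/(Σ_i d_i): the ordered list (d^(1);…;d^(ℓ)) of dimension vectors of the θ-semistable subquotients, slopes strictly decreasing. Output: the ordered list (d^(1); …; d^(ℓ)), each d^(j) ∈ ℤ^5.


Interval decomposition of M: I[1,5]^2, I[2,2], I[4,4]^2.
HN type (ℓ=4): μ^(1)=20; μ^(2)=7; μ^(3)=-6; μ^(4)=-32

((0, 1, 0, 0, 0); (0, 2, 2, 2, 2); (0, 0, 0, 2, 0); (2, 0, 0, 0, 0))


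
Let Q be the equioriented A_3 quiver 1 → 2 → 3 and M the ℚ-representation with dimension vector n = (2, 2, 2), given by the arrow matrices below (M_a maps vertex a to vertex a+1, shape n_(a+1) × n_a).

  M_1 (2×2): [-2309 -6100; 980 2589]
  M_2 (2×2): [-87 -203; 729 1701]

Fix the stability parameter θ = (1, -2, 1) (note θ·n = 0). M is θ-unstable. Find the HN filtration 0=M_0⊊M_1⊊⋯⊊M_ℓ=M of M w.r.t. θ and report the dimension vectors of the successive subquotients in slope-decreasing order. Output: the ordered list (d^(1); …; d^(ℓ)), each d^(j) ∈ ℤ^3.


Barcode: M ≅ I[1,2], I[1,3], I[3,3]. HN layers by μ_θ (2 steps, strictly decreasing):
  μ^(1)=1; μ^(2)=-1/2

((0, 0, 2); (2, 2, 0))


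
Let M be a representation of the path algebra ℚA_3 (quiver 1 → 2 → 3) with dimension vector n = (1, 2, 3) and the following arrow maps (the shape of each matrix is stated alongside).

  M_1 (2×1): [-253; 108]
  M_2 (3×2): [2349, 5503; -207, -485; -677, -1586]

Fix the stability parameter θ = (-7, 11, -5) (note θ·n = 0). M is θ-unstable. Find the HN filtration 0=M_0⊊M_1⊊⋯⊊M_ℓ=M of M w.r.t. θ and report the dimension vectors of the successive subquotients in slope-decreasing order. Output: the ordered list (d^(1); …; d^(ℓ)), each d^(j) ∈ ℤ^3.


Interval decomposition of M: I[1,3], I[2,3], I[3,3].
HN type (ℓ=3): μ^(1)=3; μ^(2)=-5; μ^(3)=-7

((0, 2, 2); (0, 0, 1); (1, 0, 0))


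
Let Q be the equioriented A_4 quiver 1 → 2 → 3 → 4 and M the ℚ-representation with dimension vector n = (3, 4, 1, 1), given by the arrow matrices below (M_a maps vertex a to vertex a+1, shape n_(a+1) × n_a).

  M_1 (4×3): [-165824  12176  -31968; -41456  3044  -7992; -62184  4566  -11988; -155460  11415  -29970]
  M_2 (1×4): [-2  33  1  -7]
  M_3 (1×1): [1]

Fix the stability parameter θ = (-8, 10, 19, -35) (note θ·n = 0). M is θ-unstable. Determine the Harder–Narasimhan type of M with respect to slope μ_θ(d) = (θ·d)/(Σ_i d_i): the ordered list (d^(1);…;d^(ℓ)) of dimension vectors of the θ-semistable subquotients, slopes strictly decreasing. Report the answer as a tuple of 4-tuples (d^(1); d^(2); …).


Via rank(M_{q-1}∘⋯∘M_p): M ≅ I[1,1]^2, I[1,4], I[2,2]^3.
μ_θ-semistable layers: μ^(1)=10; μ^(2)=-2; μ^(3)=-8

((0, 3, 0, 0); (0, 1, 1, 1); (3, 0, 0, 0))


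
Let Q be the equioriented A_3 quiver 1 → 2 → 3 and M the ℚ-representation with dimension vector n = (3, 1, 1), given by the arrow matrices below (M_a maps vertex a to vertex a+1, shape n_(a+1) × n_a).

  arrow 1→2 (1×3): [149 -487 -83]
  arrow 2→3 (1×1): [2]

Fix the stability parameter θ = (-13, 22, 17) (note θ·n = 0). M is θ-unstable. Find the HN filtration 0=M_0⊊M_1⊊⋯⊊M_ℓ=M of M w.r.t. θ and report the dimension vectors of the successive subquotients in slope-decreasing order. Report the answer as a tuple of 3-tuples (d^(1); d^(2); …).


Barcode: M ≅ I[1,1]^2, I[1,3]. HN layers by μ_θ (2 steps, strictly decreasing):
  μ^(1)=39/2; μ^(2)=-13

((0, 1, 1); (3, 0, 0))


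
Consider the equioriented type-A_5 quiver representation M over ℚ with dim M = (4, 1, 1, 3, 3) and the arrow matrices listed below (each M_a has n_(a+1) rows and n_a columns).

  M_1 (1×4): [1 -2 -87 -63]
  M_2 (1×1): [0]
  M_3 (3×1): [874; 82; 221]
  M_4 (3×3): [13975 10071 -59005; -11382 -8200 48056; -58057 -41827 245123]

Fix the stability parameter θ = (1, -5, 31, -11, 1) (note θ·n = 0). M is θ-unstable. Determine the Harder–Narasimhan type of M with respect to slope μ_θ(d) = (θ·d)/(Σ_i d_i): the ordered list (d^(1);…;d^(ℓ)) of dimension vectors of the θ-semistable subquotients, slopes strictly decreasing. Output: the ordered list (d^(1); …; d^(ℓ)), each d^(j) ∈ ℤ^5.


Via rank(M_{q-1}∘⋯∘M_p): M ≅ I[1,1]^3, I[1,2], I[3,5], I[4,5]^2.
μ_θ-semistable layers: μ^(1)=7; μ^(2)=1; μ^(3)=-2; μ^(4)=-11

((0, 0, 1, 1, 1); (3, 0, 0, 0, 2); (1, 1, 0, 0, 0); (0, 0, 0, 2, 0))


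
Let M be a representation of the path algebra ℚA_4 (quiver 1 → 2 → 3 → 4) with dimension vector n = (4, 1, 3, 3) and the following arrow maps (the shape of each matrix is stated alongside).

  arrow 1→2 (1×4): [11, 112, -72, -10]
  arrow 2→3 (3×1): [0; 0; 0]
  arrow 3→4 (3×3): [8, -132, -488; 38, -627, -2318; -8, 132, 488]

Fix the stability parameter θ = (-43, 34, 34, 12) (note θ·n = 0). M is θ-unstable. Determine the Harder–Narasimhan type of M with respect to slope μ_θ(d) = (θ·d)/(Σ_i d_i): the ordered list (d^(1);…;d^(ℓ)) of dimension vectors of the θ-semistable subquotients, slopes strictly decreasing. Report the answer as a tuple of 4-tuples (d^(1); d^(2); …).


Interval decomposition of M: I[1,1]^3, I[1,2], I[3,3]^2, I[3,4], I[4,4]^2.
HN type (ℓ=4): μ^(1)=34; μ^(2)=23; μ^(3)=12; μ^(4)=-43

((0, 1, 2, 0); (0, 0, 1, 1); (0, 0, 0, 2); (4, 0, 0, 0))


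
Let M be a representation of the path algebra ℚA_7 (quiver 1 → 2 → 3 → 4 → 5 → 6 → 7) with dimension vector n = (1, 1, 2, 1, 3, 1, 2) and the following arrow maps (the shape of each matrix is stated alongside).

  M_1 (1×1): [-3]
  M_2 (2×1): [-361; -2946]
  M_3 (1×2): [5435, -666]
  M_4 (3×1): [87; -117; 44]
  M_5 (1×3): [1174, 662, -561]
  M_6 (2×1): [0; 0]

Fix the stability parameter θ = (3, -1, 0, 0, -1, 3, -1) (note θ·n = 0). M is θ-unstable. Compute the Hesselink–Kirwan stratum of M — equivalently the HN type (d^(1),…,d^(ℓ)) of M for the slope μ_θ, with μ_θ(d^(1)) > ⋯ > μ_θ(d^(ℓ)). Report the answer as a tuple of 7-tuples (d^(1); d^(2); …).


Via rank(M_{q-1}∘⋯∘M_p): M ≅ I[1,5], I[3,3], I[5,5], I[5,6], I[7,7]^2.
μ_θ-semistable layers: μ^(1)=3; μ^(2)=1/5; μ^(3)=0; μ^(4)=-1

((0, 0, 0, 0, 0, 1, 0); (1, 1, 1, 1, 1, 0, 0); (0, 0, 1, 0, 0, 0, 0); (0, 0, 0, 0, 2, 0, 2))


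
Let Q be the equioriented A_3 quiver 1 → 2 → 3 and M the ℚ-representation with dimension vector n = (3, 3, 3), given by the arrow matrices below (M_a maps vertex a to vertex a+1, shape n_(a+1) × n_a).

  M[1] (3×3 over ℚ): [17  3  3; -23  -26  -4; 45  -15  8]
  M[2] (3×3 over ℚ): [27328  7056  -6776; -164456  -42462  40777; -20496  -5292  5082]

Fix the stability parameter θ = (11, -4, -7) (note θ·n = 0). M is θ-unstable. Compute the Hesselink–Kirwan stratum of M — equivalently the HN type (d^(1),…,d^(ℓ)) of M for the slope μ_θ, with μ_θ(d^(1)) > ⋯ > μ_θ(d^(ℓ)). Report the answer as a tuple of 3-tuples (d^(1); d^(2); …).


Via rank(M_{q-1}∘⋯∘M_p): M ≅ I[1,2]^2, I[1,3], I[3,3]^2.
μ_θ-semistable layers: μ^(1)=7/2; μ^(2)=0; μ^(3)=-7

((2, 2, 0); (1, 1, 1); (0, 0, 2))


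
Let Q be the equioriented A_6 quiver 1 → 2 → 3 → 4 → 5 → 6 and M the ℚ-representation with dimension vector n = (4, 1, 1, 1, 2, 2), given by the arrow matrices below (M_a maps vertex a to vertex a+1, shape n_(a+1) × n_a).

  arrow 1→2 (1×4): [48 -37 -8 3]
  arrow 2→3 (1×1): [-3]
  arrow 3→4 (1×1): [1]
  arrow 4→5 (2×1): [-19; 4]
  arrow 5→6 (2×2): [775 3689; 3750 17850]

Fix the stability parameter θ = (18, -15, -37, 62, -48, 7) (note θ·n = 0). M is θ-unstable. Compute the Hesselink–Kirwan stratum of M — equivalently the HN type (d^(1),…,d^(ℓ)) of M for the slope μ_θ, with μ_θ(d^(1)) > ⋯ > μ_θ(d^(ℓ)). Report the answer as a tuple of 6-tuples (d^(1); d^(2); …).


Via rank(M_{q-1}∘⋯∘M_p): M ≅ I[1,1]^3, I[1,6], I[5,5], I[6,6].
μ_θ-semistable layers: μ^(1)=18; μ^(2)=7; μ^(3)=-34/3; μ^(4)=-48

((3, 0, 0, 0, 0, 0); (0, 0, 0, 1, 1, 2); (1, 1, 1, 0, 0, 0); (0, 0, 0, 0, 1, 0))


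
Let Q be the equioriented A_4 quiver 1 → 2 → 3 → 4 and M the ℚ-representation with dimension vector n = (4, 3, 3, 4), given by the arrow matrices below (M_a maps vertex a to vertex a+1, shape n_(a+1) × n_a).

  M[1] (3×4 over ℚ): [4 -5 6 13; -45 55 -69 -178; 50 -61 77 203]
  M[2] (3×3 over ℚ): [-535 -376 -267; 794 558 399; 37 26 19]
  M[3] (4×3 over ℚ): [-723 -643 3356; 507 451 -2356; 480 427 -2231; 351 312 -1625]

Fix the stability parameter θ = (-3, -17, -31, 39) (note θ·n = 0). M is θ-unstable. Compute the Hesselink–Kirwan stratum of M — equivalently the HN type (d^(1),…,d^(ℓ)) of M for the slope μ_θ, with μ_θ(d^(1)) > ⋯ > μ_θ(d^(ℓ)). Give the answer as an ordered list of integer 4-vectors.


Barcode: M ≅ I[1,1], I[1,3], I[1,4]^2, I[4,4]^2. HN layers by μ_θ (3 steps, strictly decreasing):
  μ^(1)=39; μ^(2)=-3; μ^(3)=-17

((0, 0, 0, 4); (1, 0, 0, 0); (3, 3, 3, 0))


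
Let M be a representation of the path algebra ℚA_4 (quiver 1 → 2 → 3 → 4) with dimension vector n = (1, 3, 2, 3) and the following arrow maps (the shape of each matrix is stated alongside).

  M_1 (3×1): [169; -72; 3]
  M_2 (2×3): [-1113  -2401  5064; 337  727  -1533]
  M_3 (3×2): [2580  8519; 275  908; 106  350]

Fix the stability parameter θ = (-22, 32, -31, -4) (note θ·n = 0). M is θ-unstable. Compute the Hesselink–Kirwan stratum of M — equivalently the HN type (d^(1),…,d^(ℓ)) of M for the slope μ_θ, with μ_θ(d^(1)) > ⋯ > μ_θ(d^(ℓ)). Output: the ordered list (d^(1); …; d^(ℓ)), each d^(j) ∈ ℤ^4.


Interval decomposition of M: I[1,4], I[2,2], I[2,4], I[4,4].
HN type (ℓ=4): μ^(1)=32; μ^(2)=-1; μ^(3)=-4; μ^(4)=-22

((0, 1, 0, 0); (0, 2, 2, 2); (0, 0, 0, 1); (1, 0, 0, 0))


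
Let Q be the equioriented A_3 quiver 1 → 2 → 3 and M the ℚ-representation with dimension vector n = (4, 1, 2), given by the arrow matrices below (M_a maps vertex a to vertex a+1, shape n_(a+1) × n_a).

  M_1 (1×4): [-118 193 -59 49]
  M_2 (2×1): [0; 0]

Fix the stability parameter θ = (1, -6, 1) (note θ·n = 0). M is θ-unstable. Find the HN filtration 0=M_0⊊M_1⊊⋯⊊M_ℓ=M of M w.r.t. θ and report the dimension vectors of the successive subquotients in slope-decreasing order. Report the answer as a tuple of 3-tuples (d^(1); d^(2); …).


Interval decomposition of M: I[1,1]^3, I[1,2], I[3,3]^2.
HN type (ℓ=2): μ^(1)=1; μ^(2)=-5/2

((3, 0, 2); (1, 1, 0))


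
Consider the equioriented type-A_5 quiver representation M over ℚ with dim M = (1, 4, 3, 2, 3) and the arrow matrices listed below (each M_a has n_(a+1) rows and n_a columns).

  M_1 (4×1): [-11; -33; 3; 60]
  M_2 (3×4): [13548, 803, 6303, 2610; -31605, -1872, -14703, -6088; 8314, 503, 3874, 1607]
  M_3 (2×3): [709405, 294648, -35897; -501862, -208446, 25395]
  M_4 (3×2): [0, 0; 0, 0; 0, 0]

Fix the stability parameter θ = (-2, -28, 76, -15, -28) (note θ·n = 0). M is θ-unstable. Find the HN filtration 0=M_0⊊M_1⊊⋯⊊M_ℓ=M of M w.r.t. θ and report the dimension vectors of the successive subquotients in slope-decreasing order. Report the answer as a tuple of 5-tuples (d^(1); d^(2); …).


Interval decomposition of M: I[1,4], I[2,2], I[2,3], I[2,4], I[5,5]^3.
HN type (ℓ=4): μ^(1)=76; μ^(2)=61/2; μ^(3)=-15; μ^(4)=-28

((0, 0, 1, 0, 0); (0, 0, 2, 2, 0); (1, 1, 0, 0, 0); (0, 3, 0, 0, 3))


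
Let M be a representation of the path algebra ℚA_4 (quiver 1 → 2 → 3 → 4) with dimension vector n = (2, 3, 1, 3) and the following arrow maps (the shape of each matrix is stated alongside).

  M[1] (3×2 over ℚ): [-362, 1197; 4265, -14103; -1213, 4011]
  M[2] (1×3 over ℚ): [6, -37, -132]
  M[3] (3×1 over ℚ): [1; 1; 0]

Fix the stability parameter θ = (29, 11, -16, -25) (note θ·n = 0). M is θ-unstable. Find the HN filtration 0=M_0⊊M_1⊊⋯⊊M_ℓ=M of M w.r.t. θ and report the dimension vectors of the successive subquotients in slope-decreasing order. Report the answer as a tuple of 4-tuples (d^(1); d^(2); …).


Interval decomposition of M: I[1,2], I[1,4], I[2,2], I[4,4]^2.
HN type (ℓ=4): μ^(1)=20; μ^(2)=11; μ^(3)=-1/4; μ^(4)=-25

((1, 1, 0, 0); (0, 1, 0, 0); (1, 1, 1, 1); (0, 0, 0, 2))


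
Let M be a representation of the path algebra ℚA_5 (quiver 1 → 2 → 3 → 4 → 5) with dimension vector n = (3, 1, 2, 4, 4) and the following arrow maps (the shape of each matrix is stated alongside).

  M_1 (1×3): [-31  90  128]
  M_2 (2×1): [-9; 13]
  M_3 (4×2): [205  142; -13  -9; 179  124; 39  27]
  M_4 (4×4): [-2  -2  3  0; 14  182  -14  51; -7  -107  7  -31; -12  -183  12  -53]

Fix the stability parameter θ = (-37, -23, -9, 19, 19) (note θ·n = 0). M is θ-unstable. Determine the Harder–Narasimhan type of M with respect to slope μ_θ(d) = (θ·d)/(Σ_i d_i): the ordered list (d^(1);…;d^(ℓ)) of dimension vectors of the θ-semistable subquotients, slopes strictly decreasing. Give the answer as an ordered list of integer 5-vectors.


Via rank(M_{q-1}∘⋯∘M_p): M ≅ I[1,1]^2, I[1,5], I[3,5], I[4,5]^2.
μ_θ-semistable layers: μ^(1)=19; μ^(2)=-9; μ^(3)=-23; μ^(4)=-37

((0, 0, 0, 4, 4); (0, 0, 2, 0, 0); (0, 1, 0, 0, 0); (3, 0, 0, 0, 0))


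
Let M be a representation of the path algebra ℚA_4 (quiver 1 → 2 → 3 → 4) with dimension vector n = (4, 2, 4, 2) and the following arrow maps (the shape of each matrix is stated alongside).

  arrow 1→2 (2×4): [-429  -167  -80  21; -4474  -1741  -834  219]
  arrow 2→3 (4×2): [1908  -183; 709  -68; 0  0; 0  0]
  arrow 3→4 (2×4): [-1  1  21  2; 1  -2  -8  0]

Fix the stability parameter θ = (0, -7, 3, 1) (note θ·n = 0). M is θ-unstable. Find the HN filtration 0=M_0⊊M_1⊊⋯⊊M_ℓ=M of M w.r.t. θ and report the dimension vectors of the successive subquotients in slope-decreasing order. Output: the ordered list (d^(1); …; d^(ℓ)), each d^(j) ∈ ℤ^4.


Via rank(M_{q-1}∘⋯∘M_p): M ≅ I[1,1]^2, I[1,4]^2, I[3,3]^2.
μ_θ-semistable layers: μ^(1)=3; μ^(2)=2; μ^(3)=0; μ^(4)=-7/2

((0, 0, 2, 0); (0, 0, 2, 2); (2, 0, 0, 0); (2, 2, 0, 0))


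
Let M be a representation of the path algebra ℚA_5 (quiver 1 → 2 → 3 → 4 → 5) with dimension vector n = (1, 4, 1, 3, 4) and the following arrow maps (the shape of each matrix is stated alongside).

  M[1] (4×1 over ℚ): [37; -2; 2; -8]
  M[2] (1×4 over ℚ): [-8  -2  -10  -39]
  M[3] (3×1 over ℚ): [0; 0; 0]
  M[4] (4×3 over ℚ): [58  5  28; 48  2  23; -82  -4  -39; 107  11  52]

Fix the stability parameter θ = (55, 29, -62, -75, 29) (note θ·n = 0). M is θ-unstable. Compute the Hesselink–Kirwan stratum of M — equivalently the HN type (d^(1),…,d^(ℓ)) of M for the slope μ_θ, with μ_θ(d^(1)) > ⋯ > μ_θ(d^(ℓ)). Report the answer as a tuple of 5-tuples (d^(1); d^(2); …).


Interval decomposition of M: I[1,2], I[2,2]^2, I[2,3], I[4,5]^3, I[5,5].
HN type (ℓ=4): μ^(1)=42; μ^(2)=29; μ^(3)=-33/2; μ^(4)=-75

((1, 1, 0, 0, 0); (0, 2, 0, 0, 4); (0, 1, 1, 0, 0); (0, 0, 0, 3, 0))


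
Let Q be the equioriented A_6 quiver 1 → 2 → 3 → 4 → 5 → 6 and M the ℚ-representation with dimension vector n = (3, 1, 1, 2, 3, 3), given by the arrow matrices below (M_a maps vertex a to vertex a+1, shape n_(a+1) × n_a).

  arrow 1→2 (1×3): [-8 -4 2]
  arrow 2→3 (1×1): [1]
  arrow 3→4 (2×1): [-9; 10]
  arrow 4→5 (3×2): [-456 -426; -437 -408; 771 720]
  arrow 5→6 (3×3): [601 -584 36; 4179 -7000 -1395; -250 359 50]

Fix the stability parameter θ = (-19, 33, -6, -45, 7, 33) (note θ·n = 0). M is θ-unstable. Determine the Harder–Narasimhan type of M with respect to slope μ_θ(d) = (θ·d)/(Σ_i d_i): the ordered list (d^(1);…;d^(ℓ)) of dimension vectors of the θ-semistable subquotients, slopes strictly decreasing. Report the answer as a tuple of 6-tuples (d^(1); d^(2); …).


Via rank(M_{q-1}∘⋯∘M_p): M ≅ I[1,1]^2, I[1,6], I[4,6], I[5,6].
μ_θ-semistable layers: μ^(1)=33; μ^(2)=7; μ^(3)=-6; μ^(4)=-19; μ^(5)=-45

((0, 0, 0, 0, 0, 3); (0, 0, 0, 0, 3, 0); (0, 1, 1, 1, 0, 0); (3, 0, 0, 0, 0, 0); (0, 0, 0, 1, 0, 0))


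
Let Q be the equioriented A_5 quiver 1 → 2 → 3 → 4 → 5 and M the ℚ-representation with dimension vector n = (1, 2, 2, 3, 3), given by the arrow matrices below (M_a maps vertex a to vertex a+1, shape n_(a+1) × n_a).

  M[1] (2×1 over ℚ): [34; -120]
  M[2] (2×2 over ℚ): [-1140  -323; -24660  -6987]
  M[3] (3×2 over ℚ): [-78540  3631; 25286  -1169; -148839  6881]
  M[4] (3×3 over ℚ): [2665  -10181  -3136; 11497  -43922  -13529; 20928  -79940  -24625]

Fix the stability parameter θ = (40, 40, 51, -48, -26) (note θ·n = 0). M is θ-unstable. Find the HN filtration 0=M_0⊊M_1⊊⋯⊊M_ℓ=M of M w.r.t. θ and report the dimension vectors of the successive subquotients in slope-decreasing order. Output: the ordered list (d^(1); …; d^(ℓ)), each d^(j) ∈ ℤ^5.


Via rank(M_{q-1}∘⋯∘M_p): M ≅ I[1,2], I[2,5], I[3,5], I[4,5].
μ_θ-semistable layers: μ^(1)=40; μ^(2)=17/4; μ^(3)=-23/3; μ^(4)=-26; μ^(5)=-48

((1, 1, 0, 0, 0); (0, 1, 1, 1, 1); (0, 0, 1, 1, 1); (0, 0, 0, 0, 1); (0, 0, 0, 1, 0))


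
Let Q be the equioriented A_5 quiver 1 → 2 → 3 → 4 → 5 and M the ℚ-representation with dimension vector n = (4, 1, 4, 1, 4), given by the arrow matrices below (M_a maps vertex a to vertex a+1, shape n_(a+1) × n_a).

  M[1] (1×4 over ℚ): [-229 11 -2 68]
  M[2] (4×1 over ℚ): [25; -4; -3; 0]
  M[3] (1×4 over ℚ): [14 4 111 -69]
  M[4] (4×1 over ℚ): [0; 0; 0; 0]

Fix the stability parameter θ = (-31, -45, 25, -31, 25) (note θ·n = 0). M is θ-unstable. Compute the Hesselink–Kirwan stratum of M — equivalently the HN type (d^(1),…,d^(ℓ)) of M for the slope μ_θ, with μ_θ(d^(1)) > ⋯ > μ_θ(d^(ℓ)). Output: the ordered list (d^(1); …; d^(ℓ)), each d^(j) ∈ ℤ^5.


Barcode: M ≅ I[1,1]^3, I[1,4], I[3,3]^3, I[5,5]^4. HN layers by μ_θ (4 steps, strictly decreasing):
  μ^(1)=25; μ^(2)=-3; μ^(3)=-31; μ^(4)=-38

((0, 0, 3, 0, 4); (0, 0, 1, 1, 0); (3, 0, 0, 0, 0); (1, 1, 0, 0, 0))


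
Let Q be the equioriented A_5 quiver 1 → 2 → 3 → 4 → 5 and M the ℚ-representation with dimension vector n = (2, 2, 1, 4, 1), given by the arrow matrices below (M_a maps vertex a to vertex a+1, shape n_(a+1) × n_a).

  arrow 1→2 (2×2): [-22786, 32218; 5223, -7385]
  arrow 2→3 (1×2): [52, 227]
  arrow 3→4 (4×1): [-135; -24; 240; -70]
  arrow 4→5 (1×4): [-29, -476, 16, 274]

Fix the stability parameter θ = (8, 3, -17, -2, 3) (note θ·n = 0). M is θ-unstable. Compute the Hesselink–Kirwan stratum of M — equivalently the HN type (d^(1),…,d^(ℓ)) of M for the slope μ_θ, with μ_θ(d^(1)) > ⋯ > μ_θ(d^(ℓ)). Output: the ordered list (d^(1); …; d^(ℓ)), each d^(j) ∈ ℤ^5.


Via rank(M_{q-1}∘⋯∘M_p): M ≅ I[1,2], I[1,5], I[4,4]^3.
μ_θ-semistable layers: μ^(1)=11/2; μ^(2)=3; μ^(3)=-2

((1, 1, 0, 0, 0); (0, 0, 0, 0, 1); (1, 1, 1, 4, 0))


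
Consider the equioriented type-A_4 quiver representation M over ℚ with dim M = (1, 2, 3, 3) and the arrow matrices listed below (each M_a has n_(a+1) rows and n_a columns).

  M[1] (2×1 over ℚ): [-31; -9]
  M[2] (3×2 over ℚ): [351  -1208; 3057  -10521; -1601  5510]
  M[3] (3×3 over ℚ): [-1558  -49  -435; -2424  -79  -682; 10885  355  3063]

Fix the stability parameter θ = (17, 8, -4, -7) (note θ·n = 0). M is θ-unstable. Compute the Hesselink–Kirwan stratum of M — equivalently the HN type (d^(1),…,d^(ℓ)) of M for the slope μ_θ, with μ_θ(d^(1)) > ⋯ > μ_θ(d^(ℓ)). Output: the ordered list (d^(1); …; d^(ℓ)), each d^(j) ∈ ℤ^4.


Barcode: M ≅ I[1,4], I[2,4], I[3,4]. HN layers by μ_θ (3 steps, strictly decreasing):
  μ^(1)=7/2; μ^(2)=-1; μ^(3)=-11/2

((1, 1, 1, 1); (0, 1, 1, 1); (0, 0, 1, 1))


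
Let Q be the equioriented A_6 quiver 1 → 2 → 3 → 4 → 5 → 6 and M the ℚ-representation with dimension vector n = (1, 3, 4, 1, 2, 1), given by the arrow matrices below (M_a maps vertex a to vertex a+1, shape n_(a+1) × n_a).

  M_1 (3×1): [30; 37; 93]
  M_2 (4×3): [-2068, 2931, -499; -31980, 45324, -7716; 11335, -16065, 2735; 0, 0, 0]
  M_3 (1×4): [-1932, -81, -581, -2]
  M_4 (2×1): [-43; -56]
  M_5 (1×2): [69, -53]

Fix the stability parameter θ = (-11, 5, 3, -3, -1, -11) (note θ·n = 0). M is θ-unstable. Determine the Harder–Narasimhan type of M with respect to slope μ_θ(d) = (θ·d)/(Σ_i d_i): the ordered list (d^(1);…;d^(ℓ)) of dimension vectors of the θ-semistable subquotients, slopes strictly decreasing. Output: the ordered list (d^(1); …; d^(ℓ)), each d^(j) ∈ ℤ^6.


Barcode: M ≅ I[1,2], I[2,3], I[2,6], I[3,3]^2, I[5,5]. HN layers by μ_θ (6 steps, strictly decreasing):
  μ^(1)=5; μ^(2)=4; μ^(3)=3; μ^(4)=-1; μ^(5)=-7/5; μ^(6)=-11

((0, 1, 0, 0, 0, 0); (0, 1, 1, 0, 0, 0); (0, 0, 2, 0, 0, 0); (0, 0, 0, 0, 1, 0); (0, 1, 1, 1, 1, 1); (1, 0, 0, 0, 0, 0))


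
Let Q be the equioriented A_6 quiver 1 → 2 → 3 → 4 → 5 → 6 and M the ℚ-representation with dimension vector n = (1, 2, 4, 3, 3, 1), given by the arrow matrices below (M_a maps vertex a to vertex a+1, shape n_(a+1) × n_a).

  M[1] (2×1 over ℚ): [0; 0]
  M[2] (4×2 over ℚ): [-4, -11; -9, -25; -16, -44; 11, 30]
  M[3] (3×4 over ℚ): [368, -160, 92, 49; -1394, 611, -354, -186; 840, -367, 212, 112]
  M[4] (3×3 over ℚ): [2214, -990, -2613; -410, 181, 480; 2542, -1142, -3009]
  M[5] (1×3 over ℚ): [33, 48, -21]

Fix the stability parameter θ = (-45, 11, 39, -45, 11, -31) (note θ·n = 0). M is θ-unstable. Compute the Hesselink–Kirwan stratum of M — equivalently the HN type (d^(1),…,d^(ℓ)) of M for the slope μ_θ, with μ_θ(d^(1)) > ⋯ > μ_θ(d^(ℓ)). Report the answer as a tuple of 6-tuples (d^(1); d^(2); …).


Via rank(M_{q-1}∘⋯∘M_p): M ≅ I[1,1], I[2,4], I[2,5], I[3,3], I[3,5], I[5,6].
μ_θ-semistable layers: μ^(1)=39; μ^(2)=11; μ^(3)=5/3; μ^(4)=-3; μ^(5)=-10; μ^(6)=-45

((0, 0, 1, 0, 0, 0); (0, 0, 0, 0, 2, 0); (0, 2, 2, 2, 0, 0); (0, 0, 1, 1, 0, 0); (0, 0, 0, 0, 1, 1); (1, 0, 0, 0, 0, 0))


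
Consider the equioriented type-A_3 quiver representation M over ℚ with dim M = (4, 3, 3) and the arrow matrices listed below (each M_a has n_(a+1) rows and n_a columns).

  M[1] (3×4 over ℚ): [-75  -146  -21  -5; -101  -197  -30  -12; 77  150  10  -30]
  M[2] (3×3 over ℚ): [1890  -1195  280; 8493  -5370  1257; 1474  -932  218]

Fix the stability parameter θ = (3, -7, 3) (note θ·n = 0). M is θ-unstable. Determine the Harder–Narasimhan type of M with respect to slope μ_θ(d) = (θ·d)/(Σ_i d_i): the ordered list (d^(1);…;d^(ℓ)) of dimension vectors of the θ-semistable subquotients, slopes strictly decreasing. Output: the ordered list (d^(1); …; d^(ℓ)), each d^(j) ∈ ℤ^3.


Interval decomposition of M: I[1,1], I[1,2], I[1,3]^2, I[3,3].
HN type (ℓ=2): μ^(1)=3; μ^(2)=-2

((1, 0, 3); (3, 3, 0))


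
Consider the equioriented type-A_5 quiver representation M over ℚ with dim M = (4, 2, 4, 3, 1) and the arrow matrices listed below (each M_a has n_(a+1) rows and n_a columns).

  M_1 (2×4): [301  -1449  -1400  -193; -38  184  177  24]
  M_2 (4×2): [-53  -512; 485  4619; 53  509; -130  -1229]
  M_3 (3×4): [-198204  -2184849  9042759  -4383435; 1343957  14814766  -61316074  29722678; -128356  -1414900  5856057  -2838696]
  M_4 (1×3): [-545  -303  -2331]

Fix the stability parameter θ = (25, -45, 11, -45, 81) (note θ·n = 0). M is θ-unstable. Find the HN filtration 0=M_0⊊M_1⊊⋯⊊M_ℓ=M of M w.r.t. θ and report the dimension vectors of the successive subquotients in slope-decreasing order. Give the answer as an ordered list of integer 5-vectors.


Via rank(M_{q-1}∘⋯∘M_p): M ≅ I[1,1]^2, I[1,4]^2, I[3,3], I[3,5].
μ_θ-semistable layers: μ^(1)=81; μ^(2)=25; μ^(3)=11; μ^(4)=-27/2; μ^(5)=-17

((0, 0, 0, 0, 1); (2, 0, 0, 0, 0); (0, 0, 1, 0, 0); (2, 2, 2, 2, 0); (0, 0, 1, 1, 0))


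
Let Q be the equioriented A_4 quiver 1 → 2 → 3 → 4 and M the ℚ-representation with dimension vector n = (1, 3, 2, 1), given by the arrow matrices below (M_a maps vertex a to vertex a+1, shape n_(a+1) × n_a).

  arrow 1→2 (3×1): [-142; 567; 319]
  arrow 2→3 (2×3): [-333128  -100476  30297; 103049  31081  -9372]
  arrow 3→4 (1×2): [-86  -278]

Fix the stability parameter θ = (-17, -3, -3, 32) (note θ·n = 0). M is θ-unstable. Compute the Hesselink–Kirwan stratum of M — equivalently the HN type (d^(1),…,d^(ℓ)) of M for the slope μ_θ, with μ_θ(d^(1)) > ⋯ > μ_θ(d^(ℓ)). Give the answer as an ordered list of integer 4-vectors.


Via rank(M_{q-1}∘⋯∘M_p): M ≅ I[1,3], I[2,2], I[2,4].
μ_θ-semistable layers: μ^(1)=32; μ^(2)=-3; μ^(3)=-17

((0, 0, 0, 1); (0, 3, 2, 0); (1, 0, 0, 0))


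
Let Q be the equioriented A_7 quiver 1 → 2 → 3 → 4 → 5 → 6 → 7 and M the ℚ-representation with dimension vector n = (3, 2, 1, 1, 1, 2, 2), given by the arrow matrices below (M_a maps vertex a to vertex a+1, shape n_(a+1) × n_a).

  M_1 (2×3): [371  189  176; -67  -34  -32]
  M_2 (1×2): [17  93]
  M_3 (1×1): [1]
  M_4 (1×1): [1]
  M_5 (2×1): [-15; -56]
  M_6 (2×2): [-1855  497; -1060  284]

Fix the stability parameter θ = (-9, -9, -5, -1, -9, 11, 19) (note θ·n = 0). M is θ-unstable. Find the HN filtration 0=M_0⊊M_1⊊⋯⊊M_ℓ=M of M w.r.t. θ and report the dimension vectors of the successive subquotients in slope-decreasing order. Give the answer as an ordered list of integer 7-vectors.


Interval decomposition of M: I[1,1], I[1,2], I[1,7], I[6,6], I[7,7].
HN type (ℓ=4): μ^(1)=19; μ^(2)=11; μ^(3)=-5; μ^(4)=-9

((0, 0, 0, 0, 0, 0, 2); (0, 0, 0, 0, 0, 2, 0); (0, 0, 1, 1, 1, 0, 0); (3, 2, 0, 0, 0, 0, 0))


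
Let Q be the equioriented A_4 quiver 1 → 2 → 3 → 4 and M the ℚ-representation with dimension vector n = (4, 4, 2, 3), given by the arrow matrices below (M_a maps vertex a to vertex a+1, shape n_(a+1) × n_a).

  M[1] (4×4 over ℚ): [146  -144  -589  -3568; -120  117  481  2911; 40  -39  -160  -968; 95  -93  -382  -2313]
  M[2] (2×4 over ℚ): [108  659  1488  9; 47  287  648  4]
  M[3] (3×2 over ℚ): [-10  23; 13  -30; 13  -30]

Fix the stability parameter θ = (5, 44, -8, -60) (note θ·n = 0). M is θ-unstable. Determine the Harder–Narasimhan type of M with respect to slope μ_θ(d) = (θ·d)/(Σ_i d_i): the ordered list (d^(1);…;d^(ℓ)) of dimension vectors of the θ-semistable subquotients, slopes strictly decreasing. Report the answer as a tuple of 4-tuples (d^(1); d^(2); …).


Interval decomposition of M: I[1,2]^2, I[1,4]^2, I[4,4].
HN type (ℓ=4): μ^(1)=44; μ^(2)=5; μ^(3)=-19/4; μ^(4)=-60

((0, 2, 0, 0); (2, 0, 0, 0); (2, 2, 2, 2); (0, 0, 0, 1))


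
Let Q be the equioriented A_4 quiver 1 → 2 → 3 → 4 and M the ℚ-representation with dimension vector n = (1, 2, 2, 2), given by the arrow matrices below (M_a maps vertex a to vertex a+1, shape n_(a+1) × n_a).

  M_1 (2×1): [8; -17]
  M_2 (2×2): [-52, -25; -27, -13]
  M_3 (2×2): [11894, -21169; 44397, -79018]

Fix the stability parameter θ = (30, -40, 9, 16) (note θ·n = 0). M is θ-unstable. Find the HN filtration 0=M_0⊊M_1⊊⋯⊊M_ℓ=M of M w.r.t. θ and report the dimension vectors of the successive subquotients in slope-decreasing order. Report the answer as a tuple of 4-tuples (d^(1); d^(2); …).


Via rank(M_{q-1}∘⋯∘M_p): M ≅ I[1,4], I[2,4].
μ_θ-semistable layers: μ^(1)=16; μ^(2)=9; μ^(3)=-5; μ^(4)=-40

((0, 0, 0, 2); (0, 0, 2, 0); (1, 1, 0, 0); (0, 1, 0, 0))


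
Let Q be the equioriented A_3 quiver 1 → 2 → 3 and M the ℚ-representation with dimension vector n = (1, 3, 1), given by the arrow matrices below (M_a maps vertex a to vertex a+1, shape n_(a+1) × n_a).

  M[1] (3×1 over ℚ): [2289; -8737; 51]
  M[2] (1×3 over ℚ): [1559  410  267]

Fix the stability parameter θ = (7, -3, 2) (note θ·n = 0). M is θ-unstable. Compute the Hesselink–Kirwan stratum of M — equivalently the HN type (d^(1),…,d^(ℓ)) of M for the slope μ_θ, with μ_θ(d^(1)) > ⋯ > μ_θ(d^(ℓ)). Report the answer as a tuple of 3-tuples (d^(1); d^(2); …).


Barcode: M ≅ I[1,3], I[2,2]^2. HN layers by μ_θ (2 steps, strictly decreasing):
  μ^(1)=2; μ^(2)=-3

((1, 1, 1); (0, 2, 0))


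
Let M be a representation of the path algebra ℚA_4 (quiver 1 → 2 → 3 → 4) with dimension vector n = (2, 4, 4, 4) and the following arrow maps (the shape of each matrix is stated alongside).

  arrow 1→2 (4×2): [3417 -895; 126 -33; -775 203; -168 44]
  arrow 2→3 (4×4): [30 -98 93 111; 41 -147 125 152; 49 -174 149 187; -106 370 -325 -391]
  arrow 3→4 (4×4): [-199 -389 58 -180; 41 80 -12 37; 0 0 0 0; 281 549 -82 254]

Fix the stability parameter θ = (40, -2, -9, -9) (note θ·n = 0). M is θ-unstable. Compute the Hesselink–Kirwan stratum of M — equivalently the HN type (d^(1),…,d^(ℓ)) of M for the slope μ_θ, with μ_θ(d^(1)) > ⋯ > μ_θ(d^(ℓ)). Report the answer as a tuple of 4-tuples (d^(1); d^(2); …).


Interval decomposition of M: I[1,3], I[1,4], I[2,2], I[2,3], I[3,4], I[4,4]^2.
HN type (ℓ=5): μ^(1)=29/3; μ^(2)=5; μ^(3)=-2; μ^(4)=-11/2; μ^(5)=-9

((1, 1, 1, 0); (1, 1, 1, 1); (0, 1, 0, 0); (0, 1, 1, 0); (0, 0, 1, 3))


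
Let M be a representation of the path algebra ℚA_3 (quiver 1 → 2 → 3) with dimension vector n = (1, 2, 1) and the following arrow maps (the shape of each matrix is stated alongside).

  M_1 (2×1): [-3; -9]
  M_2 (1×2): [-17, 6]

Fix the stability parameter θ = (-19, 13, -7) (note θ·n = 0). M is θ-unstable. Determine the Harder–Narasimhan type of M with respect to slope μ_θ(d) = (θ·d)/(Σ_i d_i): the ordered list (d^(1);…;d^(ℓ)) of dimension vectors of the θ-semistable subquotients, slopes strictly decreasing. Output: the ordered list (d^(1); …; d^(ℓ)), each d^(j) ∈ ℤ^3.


Barcode: M ≅ I[1,3], I[2,2]. HN layers by μ_θ (3 steps, strictly decreasing):
  μ^(1)=13; μ^(2)=3; μ^(3)=-19

((0, 1, 0); (0, 1, 1); (1, 0, 0))


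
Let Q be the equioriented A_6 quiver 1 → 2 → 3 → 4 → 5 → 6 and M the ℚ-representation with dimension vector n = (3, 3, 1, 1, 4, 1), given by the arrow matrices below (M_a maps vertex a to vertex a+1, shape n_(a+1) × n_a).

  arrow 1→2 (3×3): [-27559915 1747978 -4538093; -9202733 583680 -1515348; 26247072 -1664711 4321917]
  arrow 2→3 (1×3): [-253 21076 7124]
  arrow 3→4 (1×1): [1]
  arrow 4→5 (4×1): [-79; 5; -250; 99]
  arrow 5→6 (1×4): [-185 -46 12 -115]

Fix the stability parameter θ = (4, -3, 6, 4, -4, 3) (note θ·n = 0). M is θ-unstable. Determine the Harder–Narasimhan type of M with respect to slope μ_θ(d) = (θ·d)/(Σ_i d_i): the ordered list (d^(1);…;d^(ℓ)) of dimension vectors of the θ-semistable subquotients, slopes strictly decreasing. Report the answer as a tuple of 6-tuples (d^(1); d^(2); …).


Interval decomposition of M: I[1,2]^2, I[1,5], I[5,5]^2, I[5,6].
HN type (ℓ=4): μ^(1)=3; μ^(2)=2; μ^(3)=1/2; μ^(4)=-4

((0, 0, 0, 0, 0, 1); (0, 0, 1, 1, 1, 0); (3, 3, 0, 0, 0, 0); (0, 0, 0, 0, 3, 0))


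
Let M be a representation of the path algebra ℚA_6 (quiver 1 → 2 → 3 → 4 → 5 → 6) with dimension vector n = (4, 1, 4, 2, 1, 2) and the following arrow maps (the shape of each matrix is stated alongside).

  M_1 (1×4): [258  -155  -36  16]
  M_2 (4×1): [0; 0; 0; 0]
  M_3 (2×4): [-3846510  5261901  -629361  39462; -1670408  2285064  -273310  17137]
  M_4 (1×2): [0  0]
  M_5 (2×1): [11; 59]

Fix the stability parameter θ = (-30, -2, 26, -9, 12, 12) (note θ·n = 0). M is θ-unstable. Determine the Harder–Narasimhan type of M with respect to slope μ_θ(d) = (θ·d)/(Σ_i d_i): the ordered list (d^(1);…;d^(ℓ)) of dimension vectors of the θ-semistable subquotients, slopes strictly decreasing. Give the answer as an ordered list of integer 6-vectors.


Barcode: M ≅ I[1,1]^3, I[1,2], I[3,3]^2, I[3,4]^2, I[5,6], I[6,6]. HN layers by μ_θ (5 steps, strictly decreasing):
  μ^(1)=26; μ^(2)=12; μ^(3)=17/2; μ^(4)=-2; μ^(5)=-30

((0, 0, 2, 0, 0, 0); (0, 0, 0, 0, 1, 2); (0, 0, 2, 2, 0, 0); (0, 1, 0, 0, 0, 0); (4, 0, 0, 0, 0, 0))


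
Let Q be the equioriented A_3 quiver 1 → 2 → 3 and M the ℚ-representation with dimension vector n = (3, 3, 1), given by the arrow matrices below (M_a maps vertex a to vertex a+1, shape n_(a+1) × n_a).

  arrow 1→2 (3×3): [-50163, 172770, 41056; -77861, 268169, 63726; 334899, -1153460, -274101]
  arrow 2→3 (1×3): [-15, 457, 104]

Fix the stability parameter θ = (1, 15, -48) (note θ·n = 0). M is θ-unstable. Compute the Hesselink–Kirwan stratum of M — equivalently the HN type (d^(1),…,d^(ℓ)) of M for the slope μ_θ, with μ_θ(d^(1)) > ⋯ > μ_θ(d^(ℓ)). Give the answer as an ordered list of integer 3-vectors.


Interval decomposition of M: I[1,2]^2, I[1,3].
HN type (ℓ=3): μ^(1)=15; μ^(2)=1; μ^(3)=-32/3

((0, 2, 0); (2, 0, 0); (1, 1, 1))


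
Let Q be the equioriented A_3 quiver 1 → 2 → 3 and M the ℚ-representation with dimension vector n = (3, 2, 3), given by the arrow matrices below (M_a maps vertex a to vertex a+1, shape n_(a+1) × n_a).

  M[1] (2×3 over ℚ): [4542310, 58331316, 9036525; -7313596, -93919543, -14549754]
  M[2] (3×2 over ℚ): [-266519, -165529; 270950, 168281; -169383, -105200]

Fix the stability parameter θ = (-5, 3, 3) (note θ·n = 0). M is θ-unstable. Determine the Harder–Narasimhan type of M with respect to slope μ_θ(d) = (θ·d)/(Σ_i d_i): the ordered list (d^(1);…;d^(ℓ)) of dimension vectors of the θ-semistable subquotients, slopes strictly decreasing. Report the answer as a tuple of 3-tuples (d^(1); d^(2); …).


Barcode: M ≅ I[1,1], I[1,3]^2, I[3,3]. HN layers by μ_θ (2 steps, strictly decreasing):
  μ^(1)=3; μ^(2)=-5

((0, 2, 3); (3, 0, 0))


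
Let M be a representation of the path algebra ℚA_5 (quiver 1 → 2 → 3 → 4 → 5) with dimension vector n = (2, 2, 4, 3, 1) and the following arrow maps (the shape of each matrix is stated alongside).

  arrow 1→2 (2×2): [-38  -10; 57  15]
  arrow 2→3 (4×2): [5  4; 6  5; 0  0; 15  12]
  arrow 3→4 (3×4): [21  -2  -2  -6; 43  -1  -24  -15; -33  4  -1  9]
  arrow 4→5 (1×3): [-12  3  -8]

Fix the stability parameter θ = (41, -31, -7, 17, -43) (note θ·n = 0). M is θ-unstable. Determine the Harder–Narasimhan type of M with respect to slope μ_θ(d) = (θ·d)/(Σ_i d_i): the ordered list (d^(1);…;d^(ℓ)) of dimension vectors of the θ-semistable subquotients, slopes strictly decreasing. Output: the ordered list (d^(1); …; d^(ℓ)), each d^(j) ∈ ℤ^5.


Via rank(M_{q-1}∘⋯∘M_p): M ≅ I[1,1], I[1,5], I[2,4], I[3,3], I[3,4].
μ_θ-semistable layers: μ^(1)=41; μ^(2)=17; μ^(3)=-23/5; μ^(4)=-7; μ^(5)=-31

((1, 0, 0, 0, 0); (0, 0, 0, 2, 0); (1, 1, 1, 1, 1); (0, 0, 3, 0, 0); (0, 1, 0, 0, 0))


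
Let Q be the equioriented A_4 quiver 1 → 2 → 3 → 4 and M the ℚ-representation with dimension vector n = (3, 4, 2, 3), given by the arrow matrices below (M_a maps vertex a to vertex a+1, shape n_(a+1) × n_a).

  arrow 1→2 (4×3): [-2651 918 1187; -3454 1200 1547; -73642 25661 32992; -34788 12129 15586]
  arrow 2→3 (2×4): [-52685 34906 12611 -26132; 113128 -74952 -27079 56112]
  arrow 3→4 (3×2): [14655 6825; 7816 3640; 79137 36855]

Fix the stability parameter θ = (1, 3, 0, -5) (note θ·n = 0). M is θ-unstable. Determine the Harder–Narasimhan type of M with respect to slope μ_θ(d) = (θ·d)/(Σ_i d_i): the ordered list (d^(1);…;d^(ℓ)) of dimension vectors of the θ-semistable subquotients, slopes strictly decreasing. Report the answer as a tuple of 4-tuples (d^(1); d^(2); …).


Interval decomposition of M: I[1,2], I[1,3], I[1,4], I[2,2], I[4,4]^2.
HN type (ℓ=5): μ^(1)=3; μ^(2)=3/2; μ^(3)=1; μ^(4)=-1/4; μ^(5)=-5

((0, 2, 0, 0); (0, 1, 1, 0); (2, 0, 0, 0); (1, 1, 1, 1); (0, 0, 0, 2))


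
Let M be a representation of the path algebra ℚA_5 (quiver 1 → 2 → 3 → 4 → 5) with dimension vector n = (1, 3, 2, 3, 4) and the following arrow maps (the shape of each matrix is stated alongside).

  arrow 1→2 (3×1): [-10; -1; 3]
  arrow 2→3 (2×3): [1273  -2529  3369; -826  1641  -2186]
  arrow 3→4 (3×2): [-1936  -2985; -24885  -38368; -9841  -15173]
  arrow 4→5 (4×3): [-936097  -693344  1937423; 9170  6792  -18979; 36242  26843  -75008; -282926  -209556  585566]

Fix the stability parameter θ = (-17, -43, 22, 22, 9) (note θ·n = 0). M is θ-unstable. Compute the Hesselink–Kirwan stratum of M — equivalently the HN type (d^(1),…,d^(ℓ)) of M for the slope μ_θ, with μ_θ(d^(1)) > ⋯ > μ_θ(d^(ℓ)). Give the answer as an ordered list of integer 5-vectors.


Via rank(M_{q-1}∘⋯∘M_p): M ≅ I[1,5], I[2,2], I[2,5], I[4,5], I[5,5].
μ_θ-semistable layers: μ^(1)=53/3; μ^(2)=31/2; μ^(3)=9; μ^(4)=-30; μ^(5)=-43

((0, 0, 2, 2, 2); (0, 0, 0, 1, 1); (0, 0, 0, 0, 1); (1, 1, 0, 0, 0); (0, 2, 0, 0, 0))
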